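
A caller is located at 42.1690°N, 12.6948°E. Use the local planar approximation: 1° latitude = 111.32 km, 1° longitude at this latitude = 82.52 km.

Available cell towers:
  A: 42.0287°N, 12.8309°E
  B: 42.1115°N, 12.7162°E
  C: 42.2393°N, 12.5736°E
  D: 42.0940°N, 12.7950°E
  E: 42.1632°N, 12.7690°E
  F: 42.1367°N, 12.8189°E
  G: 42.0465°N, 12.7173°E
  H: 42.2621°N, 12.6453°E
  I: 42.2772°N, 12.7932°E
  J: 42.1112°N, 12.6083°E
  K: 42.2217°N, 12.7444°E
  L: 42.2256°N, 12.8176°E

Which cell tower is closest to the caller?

Distances from 42.1690°N, 12.6948°E:
A: √((-0.1403·111.32)² + (0.1361·82.52)²) = √(243.928046 + 126.134732) = 19.2370 km
B: √((-0.0575·111.32)² + (0.0214·82.52)²) = √(40.971521 + 3.118502) = 6.6400 km
C: √((0.0703·111.32)² + (-0.1212·82.52)²) = √(61.243083 + 100.028482) = 12.6993 km
D: √((-0.0750·111.32)² + (0.1002·82.52)²) = √(69.705801 + 68.368158) = 11.7505 km
E: √((-0.0058·111.32)² + (0.0742·82.52)²) = √(0.416872 + 37.490933) = 6.1569 km
F: √((-0.0323·111.32)² + (0.1241·82.52)²) = √(12.928598 + 104.872592) = 10.8536 km
G: √((-0.1225·111.32)² + (0.0225·82.52)²) = √(185.959587 + 3.447335) = 13.7625 km
H: √((0.0931·111.32)² + (-0.0495·82.52)²) = √(107.410257 + 16.685101) = 11.1398 km
I: √((0.1082·111.32)² + (0.0984·82.52)²) = √(145.077785 + 65.933880) = 14.5262 km
J: √((-0.0578·111.32)² + (-0.0865·82.52)²) = √(41.400165 + 50.950758) = 9.6099 km
K: √((0.0527·111.32)² + (0.0496·82.52)²) = √(34.416573 + 16.752584) = 7.1533 km
L: √((0.0566·111.32)² + (0.1228·82.52)²) = √(39.698972 + 102.686931) = 11.9326 km
Minimum: E at 6.1569 km.

E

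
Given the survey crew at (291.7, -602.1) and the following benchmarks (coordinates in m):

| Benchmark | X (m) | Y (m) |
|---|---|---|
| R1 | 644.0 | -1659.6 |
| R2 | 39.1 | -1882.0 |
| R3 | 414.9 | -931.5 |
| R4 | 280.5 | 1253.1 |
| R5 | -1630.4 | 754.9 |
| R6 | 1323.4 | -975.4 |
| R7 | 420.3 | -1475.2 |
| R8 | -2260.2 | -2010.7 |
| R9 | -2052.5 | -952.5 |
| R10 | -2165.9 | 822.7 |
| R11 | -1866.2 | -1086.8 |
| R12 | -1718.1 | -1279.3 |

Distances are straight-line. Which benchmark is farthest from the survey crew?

Distances from (291.7, -602.1):
R1: √((352.3)² + (-1057.5)²) = √(124115.290 + 1118306.250) = 1114.6 m
R2: √((-252.6)² + (-1279.9)²) = √(63806.760 + 1638144.010) = 1304.6 m
R3: √((123.2)² + (-329.4)²) = √(15178.240 + 108504.360) = 351.7 m
R4: √((-11.2)² + (1855.2)²) = √(125.440 + 3441767.040) = 1855.2 m
R5: √((-1922.1)² + (1357.0)²) = √(3694468.410 + 1841449.000) = 2352.9 m
R6: √((1031.7)² + (-373.3)²) = √(1064404.890 + 139352.890) = 1097.2 m
R7: √((128.6)² + (-873.1)²) = √(16537.960 + 762303.610) = 882.5 m
R8: √((-2551.9)² + (-1408.6)²) = √(6512193.610 + 1984153.960) = 2914.8 m
R9: √((-2344.2)² + (-350.4)²) = √(5495273.640 + 122780.160) = 2370.2 m
R10: √((-2457.6)² + (1424.8)²) = √(6039797.760 + 2030055.040) = 2840.7 m
R11: √((-2157.9)² + (-484.7)²) = √(4656532.410 + 234934.090) = 2211.7 m
R12: √((-2009.8)² + (-677.2)²) = √(4039296.040 + 458599.840) = 2120.8 m
Maximum: R8 at 2914.8 m.

R8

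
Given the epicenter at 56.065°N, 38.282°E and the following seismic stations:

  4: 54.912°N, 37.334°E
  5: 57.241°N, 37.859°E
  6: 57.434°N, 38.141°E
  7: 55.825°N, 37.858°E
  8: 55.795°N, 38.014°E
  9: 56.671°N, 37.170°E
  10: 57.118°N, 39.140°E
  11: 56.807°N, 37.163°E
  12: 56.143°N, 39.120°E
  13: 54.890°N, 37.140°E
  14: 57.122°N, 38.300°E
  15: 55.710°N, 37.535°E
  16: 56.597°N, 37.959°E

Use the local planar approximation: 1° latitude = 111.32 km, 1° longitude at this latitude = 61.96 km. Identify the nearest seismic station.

Distances from 56.065°N, 38.282°E:
4: √((-1.153·111.32)² + (-0.948·61.96)²) = √(16474.22564 + 3450.16204) = 141.154 km
5: √((1.176·111.32)² + (-0.423·61.96)²) = √(17138.03553 + 686.91587) = 133.510 km
6: √((1.369·111.32)² + (-0.141·61.96)²) = √(23224.86999 + 76.32399) = 152.647 km
7: √((-0.240·111.32)² + (-0.424·61.96)²) = √(713.78740 + 690.16754) = 37.469 km
8: √((-0.270·111.32)² + (-0.268·61.96)²) = √(903.38718 + 275.73532) = 34.338 km
9: √((0.606·111.32)² + (-1.112·61.96)²) = √(4550.84081 + 4747.14386) = 96.426 km
10: √((1.053·111.32)² + (0.858·61.96)²) = √(13740.51902 + 2826.16422) = 128.712 km
11: √((0.742·111.32)² + (-1.119·61.96)²) = √(6822.66749 + 4807.09817) = 107.841 km
12: √((0.078·111.32)² + (0.838·61.96)²) = √(75.39379 + 2695.94393) = 52.643 km
13: √((-1.175·111.32)² + (-1.142·61.96)²) = √(17108.90160 + 5006.73985) = 148.713 km
14: √((1.057·111.32)² + (0.018·61.96)²) = √(13845.10870 + 1.24385) = 117.671 km
15: √((-0.355·111.32)² + (-0.747·61.96)²) = √(1561.71975 + 2142.21976) = 60.860 km
16: √((0.532·111.32)² + (-0.323·61.96)²) = √(3507.27371 + 400.52337) = 62.512 km
Minimum: 8 at 34.338 km.

8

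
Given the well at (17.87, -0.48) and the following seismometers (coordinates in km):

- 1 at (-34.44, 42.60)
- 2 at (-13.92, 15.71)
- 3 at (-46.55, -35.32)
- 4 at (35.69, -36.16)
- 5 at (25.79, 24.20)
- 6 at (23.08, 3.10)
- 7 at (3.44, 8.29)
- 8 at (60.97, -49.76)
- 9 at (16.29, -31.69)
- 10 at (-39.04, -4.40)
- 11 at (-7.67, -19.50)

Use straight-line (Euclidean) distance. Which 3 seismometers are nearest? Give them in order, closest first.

Distances from (17.87, -0.48):
1: √((-52.31)² + (43.08)²) = √(2736.3361 + 1855.8864) = 67.77 km
2: √((-31.79)² + (16.19)²) = √(1010.6041 + 262.1161) = 35.68 km
3: √((-64.42)² + (-34.84)²) = √(4149.9364 + 1213.8256) = 73.24 km
4: √((17.82)² + (-35.68)²) = √(317.5524 + 1273.0624) = 39.88 km
5: √((7.92)² + (24.68)²) = √(62.7264 + 609.1024) = 25.92 km
6: √((5.21)² + (3.58)²) = √(27.1441 + 12.8164) = 6.32 km
7: √((-14.43)² + (8.77)²) = √(208.2249 + 76.9129) = 16.89 km
8: √((43.10)² + (-49.28)²) = √(1857.6100 + 2428.5184) = 65.47 km
9: √((-1.58)² + (-31.21)²) = √(2.4964 + 974.0641) = 31.25 km
10: √((-56.91)² + (-3.92)²) = √(3238.7481 + 15.3664) = 57.04 km
11: √((-25.54)² + (-19.02)²) = √(652.2916 + 361.7604) = 31.84 km
Sorted: 6 (6.32 km) < 7 (16.89 km) < 5 (25.92 km) < 9 (31.25 km) < 11 (31.84 km) < …

6, 7, 5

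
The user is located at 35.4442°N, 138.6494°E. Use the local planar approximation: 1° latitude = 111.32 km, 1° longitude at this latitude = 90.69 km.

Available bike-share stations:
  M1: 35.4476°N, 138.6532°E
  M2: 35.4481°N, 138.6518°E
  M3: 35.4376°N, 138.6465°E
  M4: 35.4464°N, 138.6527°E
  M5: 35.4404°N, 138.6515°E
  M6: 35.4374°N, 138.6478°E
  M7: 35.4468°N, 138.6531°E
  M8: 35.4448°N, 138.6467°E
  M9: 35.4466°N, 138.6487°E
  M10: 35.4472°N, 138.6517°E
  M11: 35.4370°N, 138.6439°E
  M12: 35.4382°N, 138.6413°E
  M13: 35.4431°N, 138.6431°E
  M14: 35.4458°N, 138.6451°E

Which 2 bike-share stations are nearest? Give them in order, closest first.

Distances from 35.4442°N, 138.6494°E:
M1: 0.5119 km
M2: 0.4857 km
M3: 0.7804 km
M4: 0.3867 km
M5: 0.4639 km
M6: 0.7708 km
M7: 0.4431 km
M8: 0.2538 km
M9: 0.2746 km
M10: 0.3937 km
M11: 0.9440 km
M12: 0.9928 km
M13: 0.5843 km
M14: 0.4287 km
Sorted: M8 (0.2538 km) < M9 (0.2746 km) < M4 (0.3867 km) < M10 (0.3937 km) < …

M8, M9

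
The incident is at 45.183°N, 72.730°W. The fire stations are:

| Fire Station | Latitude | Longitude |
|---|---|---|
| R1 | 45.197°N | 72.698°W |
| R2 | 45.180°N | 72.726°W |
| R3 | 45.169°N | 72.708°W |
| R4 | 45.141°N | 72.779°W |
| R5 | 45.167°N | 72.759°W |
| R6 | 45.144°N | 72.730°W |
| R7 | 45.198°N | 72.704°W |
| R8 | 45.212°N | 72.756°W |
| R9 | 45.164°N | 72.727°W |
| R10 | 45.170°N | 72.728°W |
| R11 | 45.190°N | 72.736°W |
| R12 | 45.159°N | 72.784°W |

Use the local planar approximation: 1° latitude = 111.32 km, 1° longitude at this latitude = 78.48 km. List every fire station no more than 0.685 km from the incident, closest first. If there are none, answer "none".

R2

Distances from 45.183°N, 72.730°W:
R1: √((0.014·111.32)² + (0.032·78.48)²) = √(2.42886 + 6.30693) = 2.956 km
R2: √((-0.003·111.32)² + (0.004·78.48)²) = √(0.11153 + 0.09855) = 0.458 km
R3: √((-0.014·111.32)² + (0.022·78.48)²) = √(2.42886 + 2.98101) = 2.326 km
R4: √((-0.042·111.32)² + (-0.049·78.48)²) = √(21.85974 + 14.78802) = 6.054 km
R5: √((-0.016·111.32)² + (-0.029·78.48)²) = √(3.17239 + 5.17981) = 2.890 km
R6: √((-0.039·111.32)² + (0.000·78.48)²) = √(18.84845 + 0.00000) = 4.341 km
R7: √((0.015·111.32)² + (0.026·78.48)²) = √(2.78823 + 4.16356) = 2.637 km
R8: √((0.029·111.32)² + (-0.026·78.48)²) = √(10.42179 + 4.16356) = 3.819 km
R9: √((-0.019·111.32)² + (0.003·78.48)²) = √(4.47356 + 0.05543) = 2.128 km
R10: √((-0.013·111.32)² + (0.002·78.48)²) = √(2.09427 + 0.02464) = 1.456 km
R11: √((0.007·111.32)² + (-0.006·78.48)²) = √(0.60721 + 0.22173) = 0.910 km
R12: √((-0.024·111.32)² + (-0.054·78.48)²) = √(7.13787 + 17.95997) = 5.010 km
Threshold 0.685 km: R2 (0.458 km) is within range.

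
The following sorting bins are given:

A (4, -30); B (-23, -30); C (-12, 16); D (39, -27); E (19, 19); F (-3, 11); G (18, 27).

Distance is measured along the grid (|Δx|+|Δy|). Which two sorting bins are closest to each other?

E and G

Pairwise distances:
A–B: 27
A–C: 62
A–D: 38
A–E: 64
A–F: 48
A–G: 71
B–C: 57
B–D: 65
B–E: 91
B–F: 61
B–G: 98
C–D: 94
C–E: 34
C–F: 14
C–G: 41
D–E: 66
D–F: 80
D–G: 75
E–F: 30
E–G: 9
F–G: 37
Closest pair: E–G at 9.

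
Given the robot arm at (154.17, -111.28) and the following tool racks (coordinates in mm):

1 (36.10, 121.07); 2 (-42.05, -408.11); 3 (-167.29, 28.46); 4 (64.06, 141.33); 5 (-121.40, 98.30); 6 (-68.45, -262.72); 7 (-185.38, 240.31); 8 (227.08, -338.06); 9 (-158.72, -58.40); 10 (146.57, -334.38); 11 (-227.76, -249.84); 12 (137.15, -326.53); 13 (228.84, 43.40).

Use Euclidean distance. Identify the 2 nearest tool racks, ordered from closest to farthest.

13, 12

Distances from (154.17, -111.28):
1: √((-118.07)² + (232.35)²) = √(13940.5249 + 53986.5225) = 260.63 mm
2: √((-196.22)² + (-296.83)²) = √(38502.2884 + 88108.0489) = 355.82 mm
3: √((-321.46)² + (139.74)²) = √(103336.5316 + 19527.2676) = 350.52 mm
4: √((-90.11)² + (252.61)²) = √(8119.8121 + 63811.8121) = 268.20 mm
5: √((-275.57)² + (209.58)²) = √(75938.8249 + 43923.7764) = 346.21 mm
6: √((-222.62)² + (-151.44)²) = √(49559.6644 + 22934.0736) = 269.25 mm
7: √((-339.55)² + (351.59)²) = √(115294.2025 + 123615.5281) = 488.78 mm
8: √((72.91)² + (-226.78)²) = √(5315.8681 + 51429.1684) = 238.21 mm
9: √((-312.89)² + (52.88)²) = √(97900.1521 + 2796.2944) = 317.33 mm
10: √((-7.60)² + (-223.10)²) = √(57.7600 + 49773.6100) = 223.23 mm
11: √((-381.93)² + (-138.56)²) = √(145870.5249 + 19198.8736) = 406.29 mm
12: √((-17.02)² + (-215.25)²) = √(289.6804 + 46332.5625) = 215.92 mm
13: √((74.67)² + (154.68)²) = √(5575.6089 + 23925.9024) = 171.76 mm
Sorted: 13 (171.76 mm) < 12 (215.92 mm) < 10 (223.23 mm) < 8 (238.21 mm) < …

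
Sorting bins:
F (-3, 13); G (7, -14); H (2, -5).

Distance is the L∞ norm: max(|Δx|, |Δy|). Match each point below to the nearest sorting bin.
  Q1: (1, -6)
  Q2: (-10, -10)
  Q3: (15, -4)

Q1→H; Q2→H; Q3→G

Q1 at (1, -6):
  F: max(|-4|, |19|) = 19
  G: max(|6|, |-8|) = 8
  H: max(|1|, |1|) = 1
  → nearest: H (1)
Q2 at (-10, -10):
  F: max(|7|, |23|) = 23
  G: max(|17|, |-4|) = 17
  H: max(|12|, |5|) = 12
  → nearest: H (12)
Q3 at (15, -4):
  F: max(|-18|, |17|) = 18
  G: max(|-8|, |-10|) = 10
  H: max(|-13|, |-1|) = 13
  → nearest: G (10)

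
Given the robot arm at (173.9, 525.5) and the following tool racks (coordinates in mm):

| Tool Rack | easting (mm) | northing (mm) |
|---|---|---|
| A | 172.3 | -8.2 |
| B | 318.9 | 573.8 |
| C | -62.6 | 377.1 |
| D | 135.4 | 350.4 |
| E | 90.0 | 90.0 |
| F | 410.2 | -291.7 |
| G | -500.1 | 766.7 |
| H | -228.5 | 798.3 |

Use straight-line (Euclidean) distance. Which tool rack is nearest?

B

Distances from (173.9, 525.5):
A: √((-1.6)² + (-533.7)²) = √(2.560 + 284835.690) = 533.7 mm
B: √((145.0)² + (48.3)²) = √(21025.000 + 2332.890) = 152.8 mm
C: √((-236.5)² + (-148.4)²) = √(55932.250 + 22022.560) = 279.2 mm
D: √((-38.5)² + (-175.1)²) = √(1482.250 + 30660.010) = 179.3 mm
E: √((-83.9)² + (-435.5)²) = √(7039.210 + 189660.250) = 443.5 mm
F: √((236.3)² + (-817.2)²) = √(55837.690 + 667815.840) = 850.7 mm
G: √((-674.0)² + (241.2)²) = √(454276.000 + 58177.440) = 715.9 mm
H: √((-402.4)² + (272.8)²) = √(161925.760 + 74419.840) = 486.2 mm
Minimum: B at 152.8 mm.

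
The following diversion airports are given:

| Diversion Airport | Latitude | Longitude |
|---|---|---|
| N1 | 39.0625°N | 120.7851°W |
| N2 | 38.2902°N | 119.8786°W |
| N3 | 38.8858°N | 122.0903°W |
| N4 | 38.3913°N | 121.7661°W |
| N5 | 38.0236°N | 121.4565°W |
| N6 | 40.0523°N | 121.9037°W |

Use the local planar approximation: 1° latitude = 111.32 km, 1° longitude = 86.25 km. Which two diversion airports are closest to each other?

Pairwise distances:
N1–N2: √((-0.7723·111.32)² + (0.9065·86.25)²) = √(7391.259752 + 6112.991957) = 116.2078 km
N1–N3: √((-0.1767·111.32)² + (-1.3052·86.25)²) = √(386.918499 + 12672.792902) = 114.2791 km
N1–N4: √((-0.6712·111.32)² + (-0.9810·86.25)²) = √(5582.777133 + 7159.063627) = 112.8798 km
N1–N5: √((-1.0389·111.32)² + (-0.6714·86.25)²) = √(13375.002993 + 3353.365418) = 129.3382 km
N1–N6: √((0.9898·111.32)² + (-1.1186·86.25)²) = √(12140.631974 + 9308.245681) = 146.4544 km
N2–N3: √((0.5956·111.32)² + (-2.2117·86.25)²) = √(4395.980664 + 36389.043771) = 201.9530 km
N2–N4: √((0.1011·111.32)² + (-1.8875·86.25)²) = √(126.662690 + 26502.822510) = 163.1854 km
N2–N5: √((-0.2666·111.32)² + (-1.5779·86.25)²) = √(880.778461 + 18521.542813) = 139.2922 km
N2–N6: √((1.7621·111.32)² + (-2.0251·86.25)²) = √(38477.557664 + 30507.818559) = 262.6507 km
N3–N4: √((-0.4945·111.32)² + (0.3242·86.25)²) = √(3030.253679 + 781.887425) = 61.7425 km
N3–N5: √((-0.8622·111.32)² + (0.6338·86.25)²) = √(9212.180364 + 2988.289558) = 110.4557 km
N3–N6: √((1.1665·111.32)² + (0.1866·86.25)²) = √(16862.263889 + 259.024883) = 130.8483 km
N4–N5: √((-0.3677·111.32)² + (0.3096·86.25)²) = √(1675.458423 + 713.050209) = 48.8724 km
N4–N6: √((1.6610·111.32)² + (-0.1376·86.25)²) = √(34188.941902 + 140.849424) = 185.2830 km
N5–N6: √((2.0287·111.32)² + (-0.4472·86.25)²) = √(51001.394831 + 1487.722041) = 229.1050 km
Closest pair: N4–N5 at 48.8724 km.

N4 and N5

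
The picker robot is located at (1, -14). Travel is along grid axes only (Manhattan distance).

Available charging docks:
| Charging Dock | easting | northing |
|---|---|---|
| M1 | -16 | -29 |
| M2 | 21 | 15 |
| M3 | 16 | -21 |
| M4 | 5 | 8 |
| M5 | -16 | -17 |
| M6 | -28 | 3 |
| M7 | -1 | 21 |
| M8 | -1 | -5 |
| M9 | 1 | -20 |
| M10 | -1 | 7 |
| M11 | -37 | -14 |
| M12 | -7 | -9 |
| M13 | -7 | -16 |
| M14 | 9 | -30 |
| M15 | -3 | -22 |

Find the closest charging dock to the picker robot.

Distances from (1, -14):
M1: |-17| + |-15| = 17 + 15 = 32
M2: |20| + |29| = 20 + 29 = 49
M3: |15| + |-7| = 15 + 7 = 22
M4: |4| + |22| = 4 + 22 = 26
M5: |-17| + |-3| = 17 + 3 = 20
M6: |-29| + |17| = 29 + 17 = 46
M7: |-2| + |35| = 2 + 35 = 37
M8: |-2| + |9| = 2 + 9 = 11
M9: |0| + |-6| = 0 + 6 = 6
M10: |-2| + |21| = 2 + 21 = 23
M11: |-38| + |0| = 38 + 0 = 38
M12: |-8| + |5| = 8 + 5 = 13
M13: |-8| + |-2| = 8 + 2 = 10
M14: |8| + |-16| = 8 + 16 = 24
M15: |-4| + |-8| = 4 + 8 = 12
Minimum: M9 at 6.

M9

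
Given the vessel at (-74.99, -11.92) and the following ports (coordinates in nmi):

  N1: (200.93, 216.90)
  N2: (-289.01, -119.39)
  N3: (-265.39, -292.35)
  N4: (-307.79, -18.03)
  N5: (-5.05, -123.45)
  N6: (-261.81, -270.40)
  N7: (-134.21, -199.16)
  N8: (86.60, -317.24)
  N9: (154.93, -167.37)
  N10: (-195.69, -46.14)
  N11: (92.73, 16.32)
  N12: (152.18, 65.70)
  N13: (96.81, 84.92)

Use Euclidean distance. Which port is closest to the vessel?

N10

Distances from (-74.99, -11.92):
N1: √((275.92)² + (228.82)²) = √(76131.8464 + 52358.5924) = 358.46 nmi
N2: √((-214.02)² + (-107.47)²) = √(45804.5604 + 11549.8009) = 239.49 nmi
N3: √((-190.40)² + (-280.43)²) = √(36252.1600 + 78640.9849) = 338.96 nmi
N4: √((-232.80)² + (-6.11)²) = √(54195.8400 + 37.3321) = 232.88 nmi
N5: √((69.94)² + (-111.53)²) = √(4891.6036 + 12438.9409) = 131.65 nmi
N6: √((-186.82)² + (-258.48)²) = √(34901.7124 + 66811.9104) = 318.93 nmi
N7: √((-59.22)² + (-187.24)²) = √(3507.0084 + 35058.8176) = 196.38 nmi
N8: √((161.59)² + (-305.32)²) = √(26111.3281 + 93220.3024) = 345.44 nmi
N9: √((229.92)² + (-155.45)²) = √(52863.2064 + 24164.7025) = 277.54 nmi
N10: √((-120.70)² + (-34.22)²) = √(14568.4900 + 1171.0084) = 125.46 nmi
N11: √((167.72)² + (28.24)²) = √(28129.9984 + 797.4976) = 170.08 nmi
N12: √((227.17)² + (77.62)²) = √(51606.2089 + 6024.8644) = 240.06 nmi
N13: √((171.80)² + (96.84)²) = √(29515.2400 + 9377.9856) = 197.21 nmi
Minimum: N10 at 125.46 nmi.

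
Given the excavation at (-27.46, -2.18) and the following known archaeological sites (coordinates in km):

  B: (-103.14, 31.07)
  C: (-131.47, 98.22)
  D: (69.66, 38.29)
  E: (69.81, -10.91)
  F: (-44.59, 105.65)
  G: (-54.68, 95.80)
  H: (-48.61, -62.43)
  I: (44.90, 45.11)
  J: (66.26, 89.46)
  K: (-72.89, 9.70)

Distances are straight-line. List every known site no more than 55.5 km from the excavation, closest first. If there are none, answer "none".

K

Distances from (-27.46, -2.18):
B: √((-75.68)² + (33.25)²) = √(5727.4624 + 1105.5625) = 82.66 km
C: √((-104.01)² + (100.40)²) = √(10818.0801 + 10080.1600) = 144.56 km
D: √((97.12)² + (40.47)²) = √(9432.2944 + 1637.8209) = 105.21 km
E: √((97.27)² + (-8.73)²) = √(9461.4529 + 76.2129) = 97.66 km
F: √((-17.13)² + (107.83)²) = √(293.4369 + 11627.3089) = 109.18 km
G: √((-27.22)² + (97.98)²) = √(740.9284 + 9600.0804) = 101.69 km
H: √((-21.15)² + (-60.25)²) = √(447.3225 + 3630.0625) = 63.85 km
I: √((72.36)² + (47.29)²) = √(5235.9696 + 2236.3441) = 86.44 km
J: √((93.72)² + (91.64)²) = √(8783.4384 + 8397.8896) = 131.08 km
K: √((-45.43)² + (11.88)²) = √(2063.8849 + 141.1344) = 46.96 km
Threshold 55.5 km: K (46.96 km) is within range.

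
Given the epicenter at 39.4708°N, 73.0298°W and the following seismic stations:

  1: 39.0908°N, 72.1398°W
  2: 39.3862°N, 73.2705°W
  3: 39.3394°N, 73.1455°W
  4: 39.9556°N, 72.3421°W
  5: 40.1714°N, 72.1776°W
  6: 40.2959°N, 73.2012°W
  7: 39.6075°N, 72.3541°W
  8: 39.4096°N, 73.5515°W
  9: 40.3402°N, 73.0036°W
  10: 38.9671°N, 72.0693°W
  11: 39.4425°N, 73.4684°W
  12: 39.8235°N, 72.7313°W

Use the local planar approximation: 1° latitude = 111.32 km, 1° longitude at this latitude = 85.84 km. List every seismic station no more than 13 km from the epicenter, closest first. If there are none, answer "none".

Distances from 39.4708°N, 73.0298°W:
1: 87.3271 km
2: 22.7068 km
3: 17.6805 km
4: 79.9833 km
5: 106.9294 km
6: 93.0211 km
7: 59.9651 km
8: 45.2980 km
9: 96.8077 km
10: 99.7093 km
11: 37.7810 km
12: 46.8839 km
Threshold 13 km: none within range.

none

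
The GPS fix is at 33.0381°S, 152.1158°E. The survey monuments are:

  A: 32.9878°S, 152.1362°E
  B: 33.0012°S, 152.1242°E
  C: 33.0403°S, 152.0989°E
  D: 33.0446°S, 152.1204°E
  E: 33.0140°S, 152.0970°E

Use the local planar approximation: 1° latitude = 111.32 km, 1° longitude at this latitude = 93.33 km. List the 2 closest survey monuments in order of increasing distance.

Distances from 33.0381°S, 152.1158°E:
A: 5.9142 km
B: 4.1819 km
C: 1.5962 km
D: 0.8414 km
E: 3.2056 km
Sorted: D (0.8414 km) < C (1.5962 km) < E (3.2056 km) < B (4.1819 km) < …

D, C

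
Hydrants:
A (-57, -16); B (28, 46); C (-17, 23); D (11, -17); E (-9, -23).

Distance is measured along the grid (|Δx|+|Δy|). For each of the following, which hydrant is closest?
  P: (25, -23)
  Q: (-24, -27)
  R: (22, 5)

P at (25, -23):
  A: |-82| + |7| = 82 + 7 = 89
  B: |3| + |69| = 3 + 69 = 72
  C: |-42| + |46| = 42 + 46 = 88
  D: |-14| + |6| = 14 + 6 = 20
  E: |-34| + |0| = 34 + 0 = 34
  → nearest: D (20)
Q at (-24, -27):
  A: |-33| + |11| = 33 + 11 = 44
  B: |52| + |73| = 52 + 73 = 125
  C: |7| + |50| = 7 + 50 = 57
  D: |35| + |10| = 35 + 10 = 45
  E: |15| + |4| = 15 + 4 = 19
  → nearest: E (19)
R at (22, 5):
  A: |-79| + |-21| = 79 + 21 = 100
  B: |6| + |41| = 6 + 41 = 47
  C: |-39| + |18| = 39 + 18 = 57
  D: |-11| + |-22| = 11 + 22 = 33
  E: |-31| + |-28| = 31 + 28 = 59
  → nearest: D (33)

P→D; Q→E; R→D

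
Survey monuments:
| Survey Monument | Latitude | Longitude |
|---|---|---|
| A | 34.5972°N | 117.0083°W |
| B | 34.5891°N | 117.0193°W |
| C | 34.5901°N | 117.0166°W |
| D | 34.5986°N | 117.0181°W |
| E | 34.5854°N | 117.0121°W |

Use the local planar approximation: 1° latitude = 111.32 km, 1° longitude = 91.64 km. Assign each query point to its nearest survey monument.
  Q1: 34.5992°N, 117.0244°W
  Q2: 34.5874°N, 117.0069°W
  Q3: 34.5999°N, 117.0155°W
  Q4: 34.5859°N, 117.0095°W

Q1 at 34.5992°N, 117.0244°W:
  A: 1.4921 km
  B: 1.2176 km
  C: 1.2398 km
  D: 0.5812 km
  E: 1.9054 km
  → nearest: D (0.5812 km)
Q2 at 34.5874°N, 117.0069°W:
  A: 1.0985 km
  B: 1.1520 km
  C: 0.9383 km
  D: 1.6149 km
  E: 0.5260 km
  → nearest: E (0.5260 km)
Q3 at 34.5999°N, 117.0155°W:
  A: 0.7250 km
  B: 1.2517 km
  C: 1.0956 km
  D: 0.2788 km
  E: 1.6439 km
  → nearest: D (0.2788 km)
Q4 at 34.5859°N, 117.0095°W:
  A: 1.2627 km
  B: 0.9661 km
  C: 0.8012 km
  D: 1.6186 km
  E: 0.2447 km
  → nearest: E (0.2447 km)

Q1→D; Q2→E; Q3→D; Q4→E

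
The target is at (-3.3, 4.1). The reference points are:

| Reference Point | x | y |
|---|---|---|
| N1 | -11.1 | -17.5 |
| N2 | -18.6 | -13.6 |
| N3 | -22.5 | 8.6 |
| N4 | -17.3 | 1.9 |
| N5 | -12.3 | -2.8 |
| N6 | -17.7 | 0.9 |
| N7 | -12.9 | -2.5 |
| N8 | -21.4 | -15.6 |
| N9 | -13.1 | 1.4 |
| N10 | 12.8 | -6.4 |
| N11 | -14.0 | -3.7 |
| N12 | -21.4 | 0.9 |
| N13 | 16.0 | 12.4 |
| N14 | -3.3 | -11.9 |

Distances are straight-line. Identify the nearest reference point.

Distances from (-3.3, 4.1):
N1: √((-7.8)² + (-21.6)²) = √(60.840 + 466.560) = 23.0
N2: √((-15.3)² + (-17.7)²) = √(234.090 + 313.290) = 23.4
N3: √((-19.2)² + (4.5)²) = √(368.640 + 20.250) = 19.7
N4: √((-14.0)² + (-2.2)²) = √(196.000 + 4.840) = 14.2
N5: √((-9.0)² + (-6.9)²) = √(81.000 + 47.610) = 11.3
N6: √((-14.4)² + (-3.2)²) = √(207.360 + 10.240) = 14.8
N7: √((-9.6)² + (-6.6)²) = √(92.160 + 43.560) = 11.6
N8: √((-18.1)² + (-19.7)²) = √(327.610 + 388.090) = 26.8
N9: √((-9.8)² + (-2.7)²) = √(96.040 + 7.290) = 10.2
N10: √((16.1)² + (-10.5)²) = √(259.210 + 110.250) = 19.2
N11: √((-10.7)² + (-7.8)²) = √(114.490 + 60.840) = 13.2
N12: √((-18.1)² + (-3.2)²) = √(327.610 + 10.240) = 18.4
N13: √((19.3)² + (8.3)²) = √(372.490 + 68.890) = 21.0
N14: √((0.0)² + (-16.0)²) = √(0.000 + 256.000) = 16.0
Minimum: N9 at 10.2.

N9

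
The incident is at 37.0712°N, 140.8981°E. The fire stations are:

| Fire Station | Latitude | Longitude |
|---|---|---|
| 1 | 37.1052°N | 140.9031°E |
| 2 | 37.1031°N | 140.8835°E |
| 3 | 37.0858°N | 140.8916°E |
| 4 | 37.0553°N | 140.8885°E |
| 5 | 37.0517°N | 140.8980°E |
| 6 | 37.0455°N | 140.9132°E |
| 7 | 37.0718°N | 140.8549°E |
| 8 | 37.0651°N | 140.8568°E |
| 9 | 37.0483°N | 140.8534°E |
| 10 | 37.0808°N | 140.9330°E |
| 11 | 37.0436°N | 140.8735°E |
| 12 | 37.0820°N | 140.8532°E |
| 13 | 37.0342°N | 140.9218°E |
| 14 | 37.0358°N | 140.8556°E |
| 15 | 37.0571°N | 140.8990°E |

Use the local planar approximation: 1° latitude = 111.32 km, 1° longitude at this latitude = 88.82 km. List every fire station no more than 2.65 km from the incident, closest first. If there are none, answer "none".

15, 3, 4, 5

Distances from 37.0712°N, 140.8981°E:
1: 3.8108 km
2: 3.7805 km
3: 1.7248 km
4: 1.9647 km
5: 2.1708 km
6: 3.1597 km
7: 3.8376 km
8: 3.7306 km
9: 4.7182 km
10: 3.2789 km
11: 3.7701 km
12: 4.1653 km
13: 4.6256 km
14: 5.4570 km
15: 1.5716 km
Threshold 2.65 km: 15 (1.5716 km), 3 (1.7248 km), 4 (1.9647 km), 5 (2.1708 km) are within range.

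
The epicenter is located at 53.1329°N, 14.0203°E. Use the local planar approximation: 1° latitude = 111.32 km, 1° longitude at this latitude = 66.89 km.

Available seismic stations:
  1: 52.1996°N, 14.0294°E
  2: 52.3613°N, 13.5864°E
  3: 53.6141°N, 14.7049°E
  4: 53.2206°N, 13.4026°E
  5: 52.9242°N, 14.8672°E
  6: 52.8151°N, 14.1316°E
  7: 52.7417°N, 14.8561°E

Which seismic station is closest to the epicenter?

6

Distances from 53.1329°N, 14.0203°E:
1: √((-0.9333·111.32)² + (0.0091·66.89)²) = √(10794.161882 + 0.370514) = 103.8967 km
2: √((-0.7716·111.32)² + (-0.4339·66.89)²) = √(7377.867192 + 842.367674) = 90.6655 km
3: √((0.4812·111.32)² + (0.6846·66.89)²) = √(2869.443202 + 2096.989141) = 70.4729 km
4: √((0.0877·111.32)² + (-0.6177·66.89)²) = √(95.311561 + 1707.173240) = 42.4557 km
5: √((-0.2087·111.32)² + (0.8469·66.89)²) = √(539.748313 + 3209.125176) = 61.2280 km
6: √((-0.3178·111.32)² + (0.1113·66.89)²) = √(1251.567223 + 55.425896) = 36.1524 km
7: √((-0.3912·111.32)² + (0.8358·66.89)²) = √(1896.461749 + 3125.554856) = 70.8662 km
Minimum: 6 at 36.1524 km.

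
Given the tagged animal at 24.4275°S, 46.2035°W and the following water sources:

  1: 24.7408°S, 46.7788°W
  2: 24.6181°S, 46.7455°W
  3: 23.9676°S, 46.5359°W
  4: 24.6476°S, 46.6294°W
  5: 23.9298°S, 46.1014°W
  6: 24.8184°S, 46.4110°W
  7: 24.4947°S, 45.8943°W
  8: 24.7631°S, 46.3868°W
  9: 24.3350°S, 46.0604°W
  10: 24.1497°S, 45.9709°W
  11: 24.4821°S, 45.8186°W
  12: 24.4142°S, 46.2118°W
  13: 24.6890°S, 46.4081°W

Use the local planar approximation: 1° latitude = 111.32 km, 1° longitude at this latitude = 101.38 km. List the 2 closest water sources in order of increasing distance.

Distances from 24.4275°S, 46.2035°W:
1: √((-0.3133·111.32)² + (-0.5753·101.38)²) = √(1216.374158 + 3401.678944) = 67.9563 km
2: √((-0.1906·111.32)² + (-0.5420·101.38)²) = √(450.186210 + 3019.278308) = 58.9022 km
3: √((0.4599·111.32)² + (-0.3324·101.38)²) = √(2621.037379 + 1135.603190) = 61.2914 km
4: √((-0.2201·111.32)² + (-0.4259·101.38)²) = √(600.325070 + 1864.317404) = 49.6452 km
5: √((0.4977·111.32)² + (0.1021·101.38)²) = √(3069.599227 + 107.141089) = 56.3626 km
6: √((-0.3909·111.32)² + (-0.2075·101.38)²) = √(1893.554181 + 442.528021) = 48.3330 km
7: √((-0.0672·111.32)² + (0.3092·101.38)²) = √(55.960932 + 982.615350) = 32.2269 km
8: √((-0.3356·111.32)² + (-0.1833·101.38)²) = √(1395.694283 + 345.326179) = 41.7255 km
9: √((0.0925·111.32)² + (0.1431·101.38)²) = √(106.030268 + 210.466918) = 17.7904 km
10: √((0.2778·111.32)² + (0.2326·101.38)²) = √(956.336823 + 556.062995) = 38.8896 km
11: √((-0.0546·111.32)² + (0.3849·101.38)²) = √(36.942959 + 1522.651084) = 39.4917 km
12: √((0.0133·111.32)² + (-0.0083·101.38)²) = √(2.192046 + 0.708045) = 1.7030 km
13: √((-0.2615·111.32)² + (-0.2046·101.38)²) = √(847.402580 + 430.245001) = 35.7442 km
Sorted: 12 (1.7030 km) < 9 (17.7904 km) < 7 (32.2269 km) < 13 (35.7442 km) < …

12, 9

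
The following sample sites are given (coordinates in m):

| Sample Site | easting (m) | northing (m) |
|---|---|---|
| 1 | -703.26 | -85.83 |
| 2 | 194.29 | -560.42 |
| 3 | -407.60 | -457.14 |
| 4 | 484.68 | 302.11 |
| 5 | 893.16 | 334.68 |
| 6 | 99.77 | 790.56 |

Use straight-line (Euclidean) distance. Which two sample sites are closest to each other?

4 and 5

Pairwise distances:
1–2: 1015.30 m
1–3: 474.64 m
1–4: 1249.68 m
1–5: 1650.87 m
1–6: 1188.66 m
2–3: 610.69 m
2–4: 910.10 m
2–5: 1135.62 m
2–6: 1354.28 m
3–4: 1171.59 m
3–5: 1522.81 m
3–6: 1346.91 m
4–5: 409.78 m
4–6: 621.88 m
5–6: 915.04 m
Closest pair: 4–5 at 409.78 m.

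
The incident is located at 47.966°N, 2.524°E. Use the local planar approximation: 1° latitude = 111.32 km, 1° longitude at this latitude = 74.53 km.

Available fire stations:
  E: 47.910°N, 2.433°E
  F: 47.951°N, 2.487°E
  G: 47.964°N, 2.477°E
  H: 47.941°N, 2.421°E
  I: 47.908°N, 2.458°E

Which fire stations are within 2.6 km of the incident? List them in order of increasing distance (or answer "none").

none

Distances from 47.966°N, 2.524°E:
E: 9.212 km
F: 3.224 km
G: 3.510 km
H: 8.165 km
I: 8.117 km
Threshold 2.6 km: none within range.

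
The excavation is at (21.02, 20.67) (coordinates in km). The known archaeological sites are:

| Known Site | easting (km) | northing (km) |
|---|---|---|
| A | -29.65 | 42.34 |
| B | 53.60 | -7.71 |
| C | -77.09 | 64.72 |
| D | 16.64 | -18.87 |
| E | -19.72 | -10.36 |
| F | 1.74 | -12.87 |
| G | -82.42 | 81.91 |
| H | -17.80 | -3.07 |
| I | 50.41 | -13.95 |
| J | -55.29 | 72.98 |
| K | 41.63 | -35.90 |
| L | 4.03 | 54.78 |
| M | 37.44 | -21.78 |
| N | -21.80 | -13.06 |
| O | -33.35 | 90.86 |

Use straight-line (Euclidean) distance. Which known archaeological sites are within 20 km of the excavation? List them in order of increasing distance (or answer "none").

none

Distances from (21.02, 20.67):
A: √((-50.67)² + (21.67)²) = √(2567.4489 + 469.5889) = 55.11 km
B: √((32.58)² + (-28.38)²) = √(1061.4564 + 805.4244) = 43.21 km
C: √((-98.11)² + (44.05)²) = √(9625.5721 + 1940.4025) = 107.55 km
D: √((-4.38)² + (-39.54)²) = √(19.1844 + 1563.4116) = 39.78 km
E: √((-40.74)² + (-31.03)²) = √(1659.7476 + 962.8609) = 51.21 km
F: √((-19.28)² + (-33.54)²) = √(371.7184 + 1124.9316) = 38.69 km
G: √((-103.44)² + (61.24)²) = √(10699.8336 + 3750.3376) = 120.21 km
H: √((-38.82)² + (-23.74)²) = √(1506.9924 + 563.5876) = 45.50 km
I: √((29.39)² + (-34.62)²) = √(863.7721 + 1198.5444) = 45.41 km
J: √((-76.31)² + (52.31)²) = √(5823.2161 + 2736.3361) = 92.52 km
K: √((20.61)² + (-56.57)²) = √(424.7721 + 3200.1649) = 60.21 km
L: √((-16.99)² + (34.11)²) = √(288.6601 + 1163.4921) = 38.11 km
M: √((16.42)² + (-42.45)²) = √(269.6164 + 1802.0025) = 45.52 km
N: √((-42.82)² + (-33.73)²) = √(1833.5524 + 1137.7129) = 54.51 km
O: √((-54.37)² + (70.19)²) = √(2956.0969 + 4926.6361) = 88.78 km
Threshold 20 km: none within range.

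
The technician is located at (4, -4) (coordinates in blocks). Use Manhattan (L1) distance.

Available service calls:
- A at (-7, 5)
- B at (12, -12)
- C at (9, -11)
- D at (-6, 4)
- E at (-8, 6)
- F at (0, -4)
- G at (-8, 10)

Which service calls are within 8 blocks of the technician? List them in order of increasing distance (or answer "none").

F

Distances from (4, -4):
A: |-11| + |9| = 11 + 9 = 20 blocks
B: |8| + |-8| = 8 + 8 = 16 blocks
C: |5| + |-7| = 5 + 7 = 12 blocks
D: |-10| + |8| = 10 + 8 = 18 blocks
E: |-12| + |10| = 12 + 10 = 22 blocks
F: |-4| + |0| = 4 + 0 = 4 blocks
G: |-12| + |14| = 12 + 14 = 26 blocks
Threshold 8 blocks: F (4 blocks) is within range.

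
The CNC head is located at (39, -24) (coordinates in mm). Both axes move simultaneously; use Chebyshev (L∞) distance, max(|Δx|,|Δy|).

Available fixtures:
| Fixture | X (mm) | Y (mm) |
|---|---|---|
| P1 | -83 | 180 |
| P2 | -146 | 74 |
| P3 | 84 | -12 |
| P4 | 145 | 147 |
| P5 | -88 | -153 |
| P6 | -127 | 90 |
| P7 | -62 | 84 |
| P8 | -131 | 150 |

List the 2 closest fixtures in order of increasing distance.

P3, P7

Distances from (39, -24):
P1: max(|-122|, |204|) = 204 mm
P2: max(|-185|, |98|) = 185 mm
P3: max(|45|, |12|) = 45 mm
P4: max(|106|, |171|) = 171 mm
P5: max(|-127|, |-129|) = 129 mm
P6: max(|-166|, |114|) = 166 mm
P7: max(|-101|, |108|) = 108 mm
P8: max(|-170|, |174|) = 174 mm
Sorted: P3 (45 mm) < P7 (108 mm) < P5 (129 mm) < P6 (166 mm) < …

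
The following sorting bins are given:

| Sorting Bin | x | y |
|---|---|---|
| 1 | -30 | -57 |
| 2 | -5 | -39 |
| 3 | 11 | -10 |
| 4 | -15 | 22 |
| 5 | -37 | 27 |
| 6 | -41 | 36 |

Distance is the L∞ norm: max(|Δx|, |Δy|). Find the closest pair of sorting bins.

5 and 6

Pairwise distances:
1–2: 25
1–3: 47
1–4: 79
1–5: 84
1–6: 93
2–3: 29
2–4: 61
2–5: 66
2–6: 75
3–4: 32
3–5: 48
3–6: 52
4–5: 22
4–6: 26
5–6: 9
Closest pair: 5–6 at 9.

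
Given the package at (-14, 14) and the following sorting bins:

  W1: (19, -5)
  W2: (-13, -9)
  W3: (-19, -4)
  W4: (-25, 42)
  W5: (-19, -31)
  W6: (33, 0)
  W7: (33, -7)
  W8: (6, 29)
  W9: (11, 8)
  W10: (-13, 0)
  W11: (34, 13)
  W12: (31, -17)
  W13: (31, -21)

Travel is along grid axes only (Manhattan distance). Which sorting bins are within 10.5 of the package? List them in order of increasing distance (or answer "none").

Distances from (-14, 14):
W1: 52
W2: 24
W3: 23
W4: 39
W5: 50
W6: 61
W7: 68
W8: 35
W9: 31
W10: 15
W11: 49
W12: 76
W13: 80
Threshold 10.5: none within range.

none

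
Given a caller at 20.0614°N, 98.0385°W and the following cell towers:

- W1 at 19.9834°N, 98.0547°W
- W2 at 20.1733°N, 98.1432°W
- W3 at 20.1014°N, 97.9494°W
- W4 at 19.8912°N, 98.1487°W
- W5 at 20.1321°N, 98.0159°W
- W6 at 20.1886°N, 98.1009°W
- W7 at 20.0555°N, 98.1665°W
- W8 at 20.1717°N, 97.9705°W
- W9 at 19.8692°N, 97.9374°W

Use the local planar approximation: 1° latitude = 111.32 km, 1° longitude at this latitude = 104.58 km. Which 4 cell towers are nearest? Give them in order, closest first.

Distances from 20.0614°N, 98.0385°W:
W1: √((-0.0780·111.32)² + (-0.0162·104.58)²) = √(75.393794 + 2.870300) = 8.8467 km
W2: √((0.1119·111.32)² + (-0.1047·104.58)²) = √(155.169574 + 119.892120) = 16.5850 km
W3: √((0.0400·111.32)² + (0.0891·104.58)²) = √(19.827428 + 86.826578) = 10.3273 km
W4: √((-0.1702·111.32)² + (-0.1102·104.58)²) = √(358.976077 + 132.819079) = 22.1765 km
W5: √((0.0707·111.32)² + (0.0226·104.58)²) = √(61.942000 + 5.586170) = 8.2176 km
W6: √((0.1272·111.32)² + (-0.0624·104.58)²) = √(200.502881 + 42.585961) = 15.5913 km
W7: √((-0.0059·111.32)² + (-0.1280·104.58)²) = √(0.431370 + 179.191421) = 13.4023 km
W8: √((0.1103·111.32)² + (0.0680·104.58)²) = √(150.763920 + 50.572579) = 14.1893 km
W9: √((-0.1922·111.32)² + (0.1011·104.58)²) = √(457.776150 + 111.789133) = 23.8656 km
Sorted: W5 (8.2176 km) < W1 (8.8467 km) < W3 (10.3273 km) < W7 (13.4023 km) < W8 (14.1893 km) < W6 (15.5913 km) < …

W5, W1, W3, W7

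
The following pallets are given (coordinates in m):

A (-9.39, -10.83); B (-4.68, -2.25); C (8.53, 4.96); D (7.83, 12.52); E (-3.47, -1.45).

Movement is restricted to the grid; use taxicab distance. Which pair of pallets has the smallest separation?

B and E

Pairwise distances:
A–B: |4.71| + |8.58| = 4.71 + 8.58 = 13.29 m
A–C: |17.92| + |15.79| = 17.92 + 15.79 = 33.71 m
A–D: |17.22| + |23.35| = 17.22 + 23.35 = 40.57 m
A–E: |5.92| + |9.38| = 5.92 + 9.38 = 15.30 m
B–C: |13.21| + |7.21| = 13.21 + 7.21 = 20.42 m
B–D: |12.51| + |14.77| = 12.51 + 14.77 = 27.28 m
B–E: |1.21| + |0.80| = 1.21 + 0.80 = 2.01 m
C–D: |-0.70| + |7.56| = 0.70 + 7.56 = 8.26 m
C–E: |-12.00| + |-6.41| = 12.00 + 6.41 = 18.41 m
D–E: |-11.30| + |-13.97| = 11.30 + 13.97 = 25.27 m
Closest pair: B–E at 2.01 m.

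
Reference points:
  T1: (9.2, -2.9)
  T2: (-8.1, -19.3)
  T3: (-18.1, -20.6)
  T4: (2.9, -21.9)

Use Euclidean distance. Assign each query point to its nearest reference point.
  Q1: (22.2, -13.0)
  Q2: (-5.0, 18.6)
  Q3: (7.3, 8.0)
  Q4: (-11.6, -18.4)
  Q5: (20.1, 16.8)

Q1 at (22.2, -13.0):
  T1: 16.46
  T2: 30.95
  T3: 41.01
  T4: 21.25
  → nearest: T1 (16.46)
Q2 at (-5.0, 18.6):
  T1: 25.77
  T2: 38.03
  T3: 41.33
  T4: 41.26
  → nearest: T1 (25.77)
Q3 at (7.3, 8.0):
  T1: 11.06
  T2: 31.34
  T3: 38.25
  T4: 30.22
  → nearest: T1 (11.06)
Q4 at (-11.6, -18.4):
  T1: 25.94
  T2: 3.61
  T3: 6.86
  T4: 14.92
  → nearest: T2 (3.61)
Q5 at (20.1, 16.8):
  T1: 22.51
  T2: 45.81
  T3: 53.46
  T4: 42.35
  → nearest: T1 (22.51)

Q1→T1; Q2→T1; Q3→T1; Q4→T2; Q5→T1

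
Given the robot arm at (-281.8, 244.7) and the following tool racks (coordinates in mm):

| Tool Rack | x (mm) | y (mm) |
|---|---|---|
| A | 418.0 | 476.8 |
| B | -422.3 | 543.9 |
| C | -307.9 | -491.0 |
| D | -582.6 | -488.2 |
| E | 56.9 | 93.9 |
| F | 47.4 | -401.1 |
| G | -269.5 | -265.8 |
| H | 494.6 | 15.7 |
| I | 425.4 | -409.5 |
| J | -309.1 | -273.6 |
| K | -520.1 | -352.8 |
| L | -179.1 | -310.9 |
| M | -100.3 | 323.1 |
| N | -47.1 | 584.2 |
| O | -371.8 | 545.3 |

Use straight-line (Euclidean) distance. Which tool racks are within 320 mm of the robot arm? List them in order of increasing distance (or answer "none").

Distances from (-281.8, 244.7):
A: 737.3 mm
B: 330.5 mm
C: 736.2 mm
D: 792.2 mm
E: 370.8 mm
F: 724.9 mm
G: 510.6 mm
H: 809.5 mm
I: 963.4 mm
J: 519.0 mm
K: 643.3 mm
L: 565.0 mm
M: 197.7 mm
N: 412.7 mm
O: 313.8 mm
Threshold 320 mm: M (197.7 mm), O (313.8 mm) are within range.

M, O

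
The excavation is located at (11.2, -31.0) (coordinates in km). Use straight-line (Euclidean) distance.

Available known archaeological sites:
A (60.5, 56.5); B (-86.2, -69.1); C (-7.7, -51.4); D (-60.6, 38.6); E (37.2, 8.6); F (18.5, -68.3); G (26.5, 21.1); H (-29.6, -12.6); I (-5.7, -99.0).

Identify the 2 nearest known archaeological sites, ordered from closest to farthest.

Distances from (11.2, -31.0):
A: 100.4 km
B: 104.6 km
C: 27.8 km
D: 100.0 km
E: 47.4 km
F: 38.0 km
G: 54.3 km
H: 44.8 km
I: 70.1 km
Sorted: C (27.8 km) < F (38.0 km) < H (44.8 km) < E (47.4 km) < …

C, F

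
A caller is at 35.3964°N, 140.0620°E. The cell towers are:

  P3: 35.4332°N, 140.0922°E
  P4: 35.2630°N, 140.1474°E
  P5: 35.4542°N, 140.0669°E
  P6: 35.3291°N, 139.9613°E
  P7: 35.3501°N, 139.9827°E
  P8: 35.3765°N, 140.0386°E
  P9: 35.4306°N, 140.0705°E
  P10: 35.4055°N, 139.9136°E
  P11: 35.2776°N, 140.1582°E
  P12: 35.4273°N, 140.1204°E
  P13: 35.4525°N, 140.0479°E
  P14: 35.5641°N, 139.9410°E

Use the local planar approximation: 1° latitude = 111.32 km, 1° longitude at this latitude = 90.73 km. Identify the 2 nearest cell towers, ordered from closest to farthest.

P8, P9

Distances from 35.3964°N, 140.0620°E:
P3: 4.9285 km
P4: 16.7500 km
P5: 6.4496 km
P6: 11.8154 km
P7: 8.8505 km
P8: 3.0684 km
P9: 3.8845 km
P10: 13.5024 km
P11: 15.8454 km
P12: 6.3172 km
P13: 6.3747 km
P14: 21.6571 km
Sorted: P8 (3.0684 km) < P9 (3.8845 km) < P3 (4.9285 km) < P12 (6.3172 km) < …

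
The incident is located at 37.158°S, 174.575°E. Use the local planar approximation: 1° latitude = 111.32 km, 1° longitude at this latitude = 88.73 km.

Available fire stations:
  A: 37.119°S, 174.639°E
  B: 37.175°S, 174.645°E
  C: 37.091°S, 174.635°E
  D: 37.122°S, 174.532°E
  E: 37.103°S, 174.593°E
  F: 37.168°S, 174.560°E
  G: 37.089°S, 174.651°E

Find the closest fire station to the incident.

Distances from 37.158°S, 174.575°E:
A: √((0.039·111.32)² + (0.064·88.73)²) = √(18.84845 + 32.24786) = 7.148 km
B: √((-0.017·111.32)² + (0.070·88.73)²) = √(3.58133 + 38.57776) = 6.493 km
C: √((0.067·111.32)² + (0.060·88.73)²) = √(55.62833 + 28.34285) = 9.164 km
D: √((0.036·111.32)² + (-0.043·88.73)²) = √(16.06022 + 14.55720) = 5.533 km
E: √((0.055·111.32)² + (0.018·88.73)²) = √(37.48623 + 2.55086) = 6.327 km
F: √((-0.010·111.32)² + (-0.015·88.73)²) = √(1.23921 + 1.77143) = 1.735 km
G: √((0.069·111.32)² + (0.076·88.73)²) = √(58.99899 + 45.47452) = 10.221 km
Minimum: F at 1.735 km.

F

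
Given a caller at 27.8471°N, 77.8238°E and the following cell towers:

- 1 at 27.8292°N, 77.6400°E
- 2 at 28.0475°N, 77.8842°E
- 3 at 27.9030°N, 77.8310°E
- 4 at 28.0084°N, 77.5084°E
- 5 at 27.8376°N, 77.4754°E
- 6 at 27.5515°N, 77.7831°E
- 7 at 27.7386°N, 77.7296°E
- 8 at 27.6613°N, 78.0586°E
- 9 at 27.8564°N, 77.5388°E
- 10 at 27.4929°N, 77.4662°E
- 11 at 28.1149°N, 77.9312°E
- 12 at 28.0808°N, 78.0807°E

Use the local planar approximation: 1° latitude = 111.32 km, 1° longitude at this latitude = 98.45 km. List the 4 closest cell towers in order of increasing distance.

Distances from 27.8471°N, 77.8238°E:
1: 18.2045 km
2: 23.0874 km
3: 6.2630 km
4: 35.8690 km
5: 34.3163 km
6: 33.1493 km
7: 15.2279 km
8: 31.0185 km
9: 28.0773 km
10: 52.8595 km
11: 31.6311 km
12: 36.2833 km
Sorted: 3 (6.2630 km) < 7 (15.2279 km) < 1 (18.2045 km) < 2 (23.0874 km) < 9 (28.0773 km) < 8 (31.0185 km) < …

3, 7, 1, 2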